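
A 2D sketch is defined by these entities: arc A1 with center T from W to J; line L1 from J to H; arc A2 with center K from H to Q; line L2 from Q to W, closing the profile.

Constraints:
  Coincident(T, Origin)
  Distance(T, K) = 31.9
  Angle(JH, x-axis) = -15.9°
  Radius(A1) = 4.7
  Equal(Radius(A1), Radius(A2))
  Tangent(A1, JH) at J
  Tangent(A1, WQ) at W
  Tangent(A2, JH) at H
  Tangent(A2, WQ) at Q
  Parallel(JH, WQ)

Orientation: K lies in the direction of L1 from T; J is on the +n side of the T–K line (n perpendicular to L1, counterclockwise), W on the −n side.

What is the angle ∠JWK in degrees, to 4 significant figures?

81.62°

T is at the origin and K lies 31.9 along u from T, so K = 31.9·u = (30.68, -8.739). Tangency of A1 to both parallel lines with radius 4.7 puts J and W at T ± 4.7·n: J = (1.288, 4.520), W = (-1.288, -4.520). Then cos ∠JWK = WJ·WK / (|WJ||WK|), giving 81.62°.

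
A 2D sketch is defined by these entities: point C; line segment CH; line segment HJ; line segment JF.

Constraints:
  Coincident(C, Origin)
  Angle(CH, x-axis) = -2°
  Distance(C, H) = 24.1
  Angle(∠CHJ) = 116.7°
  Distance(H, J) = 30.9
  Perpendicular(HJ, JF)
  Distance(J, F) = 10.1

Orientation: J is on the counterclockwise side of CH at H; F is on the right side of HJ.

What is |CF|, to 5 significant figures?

52.362

∠CHJ = 116.7°, so HJ runs at -2.0° + (180° − 116.7°) = 61.300° from the x-axis; with |HJ| = 30.9, J = H + 30.9·(cos 61.300°, sin 61.300°) = (38.924, 26.263). HJ is perpendicular to JF; with |JF| = 10.1 on the right of HJ, F = J + 10.1·(0.87715, -0.48022) = (47.783, 21.412). Then |CF| = |F − C| = 52.362.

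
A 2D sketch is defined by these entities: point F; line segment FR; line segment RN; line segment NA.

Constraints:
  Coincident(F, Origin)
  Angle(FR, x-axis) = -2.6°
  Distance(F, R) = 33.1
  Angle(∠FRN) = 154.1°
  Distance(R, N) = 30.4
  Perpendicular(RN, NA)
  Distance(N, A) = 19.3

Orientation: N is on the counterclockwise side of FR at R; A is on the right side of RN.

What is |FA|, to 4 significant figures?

69.00

∠FRN = 154.1°, so RN runs at -2.6° + (180° − 154.1°) = 23.30° from the x-axis; with |RN| = 30.4, N = R + 30.4·(cos 23.30°, sin 23.30°) = (60.99, 10.52). RN is perpendicular to NA; with |NA| = 19.3 on the right of RN, A = N + 19.3·(0.3955, -0.9184) = (68.62, -7.203). Then |FA| = |A − F| = 69.00.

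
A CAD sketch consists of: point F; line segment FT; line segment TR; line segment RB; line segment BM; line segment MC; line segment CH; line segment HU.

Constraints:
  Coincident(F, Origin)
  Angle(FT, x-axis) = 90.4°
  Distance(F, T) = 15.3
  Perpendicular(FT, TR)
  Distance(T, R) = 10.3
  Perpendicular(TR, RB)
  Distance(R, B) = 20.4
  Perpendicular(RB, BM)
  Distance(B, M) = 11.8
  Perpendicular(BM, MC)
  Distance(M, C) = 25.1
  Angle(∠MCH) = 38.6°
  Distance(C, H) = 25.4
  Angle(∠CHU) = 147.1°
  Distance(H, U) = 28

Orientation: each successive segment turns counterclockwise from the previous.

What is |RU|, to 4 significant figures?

43.55

F is at the origin; FT runs at 90.4° with length 15.3, so T = (-0.1068, 15.30). FT ⟂ TR, so TR runs at -179.6°; with |TR| = 10.3, R = (-10.41, 15.23). The perpendicularity gives RB at right angles to TR, so RB runs at -89.60°; with |RB| = 20.4, B = (-10.26, -5.172). The perpendicularity gives BM at right angles to RB, so BM runs at 0.4000°; with |BM| = 11.8, M = (1.536, -5.089). BM ⟂ MC, so MC runs at 90.40°; with |MC| = 25.1, C = (1.360, 20.01). ∠MCH = 38.6° gives CH at -128.2° from the x-axis; with |CH| = 25.4, H = (-14.35, 0.04922). ∠CHU = 147.1° gives HU at -95.30° from the x-axis; with |HU| = 28.0, U = (-16.93, -27.83). Then |RU| = |U − R| = 43.55.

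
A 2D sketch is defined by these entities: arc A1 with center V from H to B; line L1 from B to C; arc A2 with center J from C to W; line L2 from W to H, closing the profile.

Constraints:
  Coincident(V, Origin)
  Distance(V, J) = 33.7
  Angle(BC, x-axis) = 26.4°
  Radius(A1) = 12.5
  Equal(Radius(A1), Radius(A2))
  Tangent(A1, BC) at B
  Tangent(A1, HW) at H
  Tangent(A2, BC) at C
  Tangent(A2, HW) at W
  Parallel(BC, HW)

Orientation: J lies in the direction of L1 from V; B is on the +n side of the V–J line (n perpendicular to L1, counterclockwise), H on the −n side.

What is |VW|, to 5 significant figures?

35.944

Tangency of A1 to both parallel lines with radius 12.5 puts B and H at V ± 12.5·n: B = (-5.5579, 11.196), H = (5.5579, -11.196). Equal radii place C and W the same way about J: C = J + 12.5·n = (24.628, 26.181), W = J − 12.5·n = (35.743, 3.7878). Then |VW| = |W − V| = 35.944.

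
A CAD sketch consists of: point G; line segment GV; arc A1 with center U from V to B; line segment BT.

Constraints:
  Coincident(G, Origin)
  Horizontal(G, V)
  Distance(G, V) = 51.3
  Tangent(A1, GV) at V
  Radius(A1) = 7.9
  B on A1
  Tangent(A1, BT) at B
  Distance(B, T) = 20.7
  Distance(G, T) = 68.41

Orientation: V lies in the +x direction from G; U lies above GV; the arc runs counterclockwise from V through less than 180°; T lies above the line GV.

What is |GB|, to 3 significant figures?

59.4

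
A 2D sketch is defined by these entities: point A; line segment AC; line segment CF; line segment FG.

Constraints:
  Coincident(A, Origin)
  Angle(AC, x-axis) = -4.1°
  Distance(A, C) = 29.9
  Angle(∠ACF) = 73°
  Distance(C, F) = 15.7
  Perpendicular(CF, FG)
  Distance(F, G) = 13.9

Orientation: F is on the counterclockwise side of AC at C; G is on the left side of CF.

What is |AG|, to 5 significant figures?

16.258

A is at the origin; AC runs at -4.1° with length 29.9, so C = 29.9·(cos -4.1°, sin -4.1°) = (29.823, -2.1378). ∠ACF = 73.0°, so CF runs at -4.1° + (180° − 73.0°) = 102.90° from the x-axis; with |CF| = 15.7, F = C + 15.7·(cos 102.90°, sin 102.90°) = (26.318, 13.166). CF is perpendicular to FG; with |FG| = 13.9 on the left of CF, G = F + 13.9·(-0.97476, -0.22325) = (12.769, 10.063). Then |AG| = |G − A| = 16.258.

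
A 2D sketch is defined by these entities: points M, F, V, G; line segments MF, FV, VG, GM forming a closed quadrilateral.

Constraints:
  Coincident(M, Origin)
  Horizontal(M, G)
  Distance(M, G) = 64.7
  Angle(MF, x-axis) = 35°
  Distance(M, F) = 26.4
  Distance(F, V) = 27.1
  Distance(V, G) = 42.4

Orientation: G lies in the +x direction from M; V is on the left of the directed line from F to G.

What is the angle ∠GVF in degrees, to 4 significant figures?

78.77°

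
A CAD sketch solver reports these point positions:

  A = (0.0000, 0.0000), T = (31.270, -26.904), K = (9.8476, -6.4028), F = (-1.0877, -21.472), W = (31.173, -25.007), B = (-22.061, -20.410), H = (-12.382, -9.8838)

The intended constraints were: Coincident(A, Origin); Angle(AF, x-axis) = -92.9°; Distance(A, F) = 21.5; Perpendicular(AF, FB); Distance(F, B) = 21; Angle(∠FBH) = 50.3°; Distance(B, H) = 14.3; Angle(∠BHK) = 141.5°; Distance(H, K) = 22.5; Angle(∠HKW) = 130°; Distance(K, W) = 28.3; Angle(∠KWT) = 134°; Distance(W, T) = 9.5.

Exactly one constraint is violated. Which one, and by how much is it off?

Distance(W, T) = 9.5 — off by 7.60.

A = (0.00, 0.00) ✓; AF at -92.90° ✓; |AF| = 21.50 ✓; ∠(AF, FB) = 90.00° ✓; |FB| = 21.00 ✓; ∠FBH = 50.30° ✓; |BH| = 14.30 ✓; ∠BHK = 141.5° ✓; |HK| = 22.50 ✓; ∠HKW = 130.0° ✓; |KW| = 28.30 ✓; ∠KWT = 134.0° ✓; |WT| = 1.899 ✗.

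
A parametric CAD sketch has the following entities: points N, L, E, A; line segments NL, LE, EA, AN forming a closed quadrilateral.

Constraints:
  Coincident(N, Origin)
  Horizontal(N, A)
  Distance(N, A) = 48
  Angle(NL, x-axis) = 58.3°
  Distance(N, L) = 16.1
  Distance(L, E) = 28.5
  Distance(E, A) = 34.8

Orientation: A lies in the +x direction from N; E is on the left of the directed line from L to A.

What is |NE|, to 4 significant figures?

43.85

N is at the origin; NA is horizontal with |NA| = 48.0 and A in +x, so A = (48.0, 0). NL runs at 58.3° with |NL| = 16.1, so L = (8.460, 13.70). E is determined by |LE| = 28.5 and |EA| = 34.8 together: it lies at the intersection of circle(L, 28.5) and circle(A, 34.8). With |LA| = 41.85, the foot of the radical line on LA is 16.16 from L and the perpendicular offset is √(28.5² − 16.16²) = 23.48. Taking the left-of-LA solution: E = (31.41, 30.59).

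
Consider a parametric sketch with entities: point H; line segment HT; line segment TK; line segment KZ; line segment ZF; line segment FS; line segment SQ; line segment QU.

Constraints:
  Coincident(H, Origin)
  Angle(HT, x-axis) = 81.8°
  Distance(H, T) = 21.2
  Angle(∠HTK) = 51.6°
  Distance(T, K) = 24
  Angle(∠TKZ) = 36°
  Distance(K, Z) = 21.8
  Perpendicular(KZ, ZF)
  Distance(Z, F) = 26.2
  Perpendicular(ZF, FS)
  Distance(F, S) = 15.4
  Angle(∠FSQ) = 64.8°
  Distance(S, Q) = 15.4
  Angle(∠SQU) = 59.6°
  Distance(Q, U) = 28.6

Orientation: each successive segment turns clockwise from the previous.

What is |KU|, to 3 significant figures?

46.2

H is at the origin; HT runs at 81.8° with length 21.2, so T = (3.02, 21.0). ∠HTK = 51.6° gives TK at -46.6° from the x-axis; with |TK| = 24.0, K = (19.5, 3.55). ∠TKZ = 36.0° gives KZ at 169° from the x-axis; with |KZ| = 21.8, Z = (-1.91, 7.56). KZ is perpendicular to ZF, so ZF runs at 79.4°; with |ZF| = 26.2, F = (2.91, 33.3). The perpendicularity gives FS at right angles to ZF, so FS runs at -10.6°; with |FS| = 15.4, S = (18.0, 30.5). ∠FSQ = 64.8° gives SQ at -126° from the x-axis; with |SQ| = 15.4, Q = (9.03, 18.0). ∠SQU = 59.6° gives QU at 114° from the x-axis; with |QU| = 28.6, U = (-2.51, 44.2). Then |KU| = |U − K| = 46.2.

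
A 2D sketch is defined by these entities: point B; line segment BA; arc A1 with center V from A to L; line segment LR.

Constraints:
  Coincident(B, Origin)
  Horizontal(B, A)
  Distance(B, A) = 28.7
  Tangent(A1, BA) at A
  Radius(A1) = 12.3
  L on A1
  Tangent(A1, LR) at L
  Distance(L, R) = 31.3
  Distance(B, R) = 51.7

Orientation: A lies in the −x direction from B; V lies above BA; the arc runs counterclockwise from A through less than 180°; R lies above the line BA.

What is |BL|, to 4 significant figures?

22.67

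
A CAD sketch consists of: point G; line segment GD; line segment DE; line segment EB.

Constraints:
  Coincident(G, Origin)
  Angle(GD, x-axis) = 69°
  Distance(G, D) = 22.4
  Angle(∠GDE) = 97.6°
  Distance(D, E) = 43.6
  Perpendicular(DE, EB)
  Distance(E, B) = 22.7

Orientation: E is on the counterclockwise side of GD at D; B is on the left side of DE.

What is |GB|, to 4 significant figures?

46.57

G is at the origin; GD runs at 69.0° with length 22.4, so D = 22.4·(cos 69.0°, sin 69.0°) = (8.027, 20.91). ∠GDE = 97.6°, so DE runs at 69.0° + (180° − 97.6°) = 151.4° from the x-axis; with |DE| = 43.6, E = D + 43.6·(cos 151.4°, sin 151.4°) = (-30.25, 41.78). DE ⟂ EB; with |EB| = 22.7 on the left of DE, B = E + 22.7·(-0.4787, -0.8780) = (-41.12, 21.85). Then |GB| = |B − G| = 46.57.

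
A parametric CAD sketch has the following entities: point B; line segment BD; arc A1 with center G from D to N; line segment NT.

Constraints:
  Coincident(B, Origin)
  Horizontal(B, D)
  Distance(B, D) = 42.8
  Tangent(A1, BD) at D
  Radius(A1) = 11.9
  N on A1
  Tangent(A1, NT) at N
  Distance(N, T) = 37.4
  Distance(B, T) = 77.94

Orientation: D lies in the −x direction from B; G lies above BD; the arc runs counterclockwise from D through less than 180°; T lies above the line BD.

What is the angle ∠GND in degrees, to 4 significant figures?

20.32°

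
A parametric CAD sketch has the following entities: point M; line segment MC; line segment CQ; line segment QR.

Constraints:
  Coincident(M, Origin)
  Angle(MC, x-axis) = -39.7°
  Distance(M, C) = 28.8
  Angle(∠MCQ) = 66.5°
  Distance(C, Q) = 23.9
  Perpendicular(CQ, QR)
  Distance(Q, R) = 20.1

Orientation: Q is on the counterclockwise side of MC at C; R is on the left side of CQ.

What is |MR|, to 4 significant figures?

13.93

M is at the origin; MC runs at -39.7° with length 28.8, so C = 28.8·(cos -39.7°, sin -39.7°) = (22.16, -18.40). ∠MCQ = 66.5°, so CQ runs at -39.7° + (180° − 66.5°) = 73.80° from the x-axis; with |CQ| = 23.9, Q = C + 23.9·(cos 73.80°, sin 73.80°) = (28.83, 4.555). CQ ⟂ QR; with |QR| = 20.1 on the left of CQ, R = Q + 20.1·(-0.9603, 0.2790) = (9.525, 10.16). Then |MR| = |R − M| = 13.93.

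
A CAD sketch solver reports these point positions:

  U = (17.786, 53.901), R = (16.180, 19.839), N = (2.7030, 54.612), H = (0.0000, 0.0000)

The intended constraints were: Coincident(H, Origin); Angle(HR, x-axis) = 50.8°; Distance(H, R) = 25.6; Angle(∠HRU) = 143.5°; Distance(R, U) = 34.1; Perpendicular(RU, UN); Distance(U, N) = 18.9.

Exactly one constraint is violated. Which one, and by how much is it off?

Distance(U, N) = 18.9 — off by 3.80.

H = (0.00, 0.00) ✓; HR at 50.80° ✓; |HR| = 25.60 ✓; ∠HRU = 143.5° ✓; |RU| = 34.10 ✓; ∠(RU, UN) = 90.00° ✓; |UN| = 15.10 ✗.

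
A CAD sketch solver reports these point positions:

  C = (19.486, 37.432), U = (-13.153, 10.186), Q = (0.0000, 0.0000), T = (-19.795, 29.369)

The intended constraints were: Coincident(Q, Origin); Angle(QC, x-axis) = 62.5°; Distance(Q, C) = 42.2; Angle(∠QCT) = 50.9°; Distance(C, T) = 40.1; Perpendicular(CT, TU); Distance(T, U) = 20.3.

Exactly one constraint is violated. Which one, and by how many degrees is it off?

Perpendicular(CT, TU) — off by 7.50°.

Q = (0.00, 0.00) ✓; QC at 62.50° ✓; |QC| = 42.20 ✓; ∠QCT = 50.90° ✓; |CT| = 40.10 ✓; ∠(CT, TU) = 97.50° ✗; |TU| = 20.30 ✓.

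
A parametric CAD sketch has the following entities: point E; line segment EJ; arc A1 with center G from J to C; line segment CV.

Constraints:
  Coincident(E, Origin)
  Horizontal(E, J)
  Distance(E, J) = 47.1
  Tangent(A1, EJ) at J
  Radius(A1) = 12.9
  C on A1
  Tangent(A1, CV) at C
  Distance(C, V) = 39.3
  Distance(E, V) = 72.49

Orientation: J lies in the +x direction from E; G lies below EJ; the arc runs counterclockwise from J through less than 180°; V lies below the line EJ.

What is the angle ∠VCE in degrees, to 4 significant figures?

135.8°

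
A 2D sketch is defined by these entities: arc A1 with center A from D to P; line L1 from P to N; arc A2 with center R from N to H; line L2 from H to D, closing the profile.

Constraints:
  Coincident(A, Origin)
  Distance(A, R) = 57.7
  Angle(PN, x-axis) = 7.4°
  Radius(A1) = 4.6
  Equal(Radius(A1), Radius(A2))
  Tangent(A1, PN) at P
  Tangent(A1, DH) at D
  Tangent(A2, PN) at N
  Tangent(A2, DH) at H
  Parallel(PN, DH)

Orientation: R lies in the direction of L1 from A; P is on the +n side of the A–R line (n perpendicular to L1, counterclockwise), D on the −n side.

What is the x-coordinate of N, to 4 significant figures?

56.63

Tangency of A1 to both parallel lines with radius 4.6 puts P and D at A ± 4.6·n: P = (-0.5925, 4.562), D = (0.5925, -4.562). Equal radii place N and H the same way about R: N = R + 4.6·n = (56.63, 11.99), H = R − 4.6·n = (57.81, 2.870). So N.x = 56.63.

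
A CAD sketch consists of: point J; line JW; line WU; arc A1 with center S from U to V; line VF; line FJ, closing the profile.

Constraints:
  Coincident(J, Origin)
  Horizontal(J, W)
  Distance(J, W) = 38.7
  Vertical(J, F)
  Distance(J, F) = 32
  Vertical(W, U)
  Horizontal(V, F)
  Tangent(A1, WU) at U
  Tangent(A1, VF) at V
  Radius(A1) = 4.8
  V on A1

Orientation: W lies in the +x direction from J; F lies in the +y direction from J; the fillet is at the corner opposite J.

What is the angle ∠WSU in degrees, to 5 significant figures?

79.992°

The virtual corner opposite J is at (38.700, 32.000). Tangency of A1 to WU means the radius SU is perpendicular to WU and A1 meets VF tangentially, so SV is at right angles to VF, with radius 4.8, so the center S sits 4.8 in from both sides at S = (33.900, 27.200). That places the tangent points at U = (38.700, 27.200) on WU and V = (33.900, 32.000) on VF. Then cos ∠WSU = SW·SU / (|SW||SU|), giving 79.992°.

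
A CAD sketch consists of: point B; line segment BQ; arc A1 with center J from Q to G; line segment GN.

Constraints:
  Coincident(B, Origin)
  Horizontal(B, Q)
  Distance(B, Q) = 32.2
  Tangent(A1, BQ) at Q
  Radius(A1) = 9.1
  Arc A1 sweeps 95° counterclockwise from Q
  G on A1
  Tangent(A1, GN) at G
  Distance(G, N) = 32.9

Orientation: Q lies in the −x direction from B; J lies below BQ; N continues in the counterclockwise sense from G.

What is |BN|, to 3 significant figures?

57.4

B is at the origin; BQ is horizontal with |BQ| = 32.2 and Q on the −x side, so Q = (-32.2, 0.00). A1 meets BQ tangentially, so JQ is at right angles to BQ, so J = Q + (0, -9.1) = (-32.2, -9.10). On A1, Q sits at bearing 90° from J; a 95° counterclockwise sweep puts G at bearing 185°, so G = J + 9.1·(cos 185°, sin 185°) = (-41.3, -9.89). A1 meets GN tangentially, so JG is at right angles to GN, so GN runs along (−sin 185°, cos 185°); with |GN| = 32.9, N = (-38.4, -42.7). Then |BN| = |N − B| = 57.4.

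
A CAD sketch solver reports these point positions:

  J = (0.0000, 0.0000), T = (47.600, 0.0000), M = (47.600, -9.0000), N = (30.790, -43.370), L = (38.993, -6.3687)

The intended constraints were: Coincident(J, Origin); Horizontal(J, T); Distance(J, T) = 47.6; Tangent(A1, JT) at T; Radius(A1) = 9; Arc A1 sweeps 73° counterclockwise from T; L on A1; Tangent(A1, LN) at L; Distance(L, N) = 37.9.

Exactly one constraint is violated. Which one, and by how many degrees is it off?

Tangent(A1, LN) at L — off by 4.50°.

J = (0.00, 0.00) ✓; J.y = 0.00, T.y = 0.00 ✓; |JT| = 47.60 ✓; ∠(MT, TJ) = 90.00° ✓; |MT| = 9.000 ✓; bearing(M→L) − bearing(M→T) = 73.00° ✓; |ML| = 9.000 ✓; ∠(ML, LN) = 85.50° ✗; |LN| = 37.90 ✓.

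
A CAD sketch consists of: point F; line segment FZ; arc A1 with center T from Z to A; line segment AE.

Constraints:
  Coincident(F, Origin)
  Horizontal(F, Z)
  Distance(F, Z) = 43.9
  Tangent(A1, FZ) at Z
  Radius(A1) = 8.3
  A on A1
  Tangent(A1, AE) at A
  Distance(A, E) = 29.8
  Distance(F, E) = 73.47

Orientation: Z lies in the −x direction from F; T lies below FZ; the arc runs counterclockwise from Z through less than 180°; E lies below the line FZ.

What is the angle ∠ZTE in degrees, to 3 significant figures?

129°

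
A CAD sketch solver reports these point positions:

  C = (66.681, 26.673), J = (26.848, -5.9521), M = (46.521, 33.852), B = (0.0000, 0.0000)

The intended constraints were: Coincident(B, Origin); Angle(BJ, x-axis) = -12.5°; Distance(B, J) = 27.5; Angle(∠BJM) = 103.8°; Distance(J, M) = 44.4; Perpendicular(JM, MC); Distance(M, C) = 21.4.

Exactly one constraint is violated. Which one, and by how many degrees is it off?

Perpendicular(JM, MC) — off by 6.70°.

B = (0.00, 0.00) ✓; BJ at -12.50° ✓; |BJ| = 27.50 ✓; ∠BJM = 103.8° ✓; |JM| = 44.40 ✓; ∠(JM, MC) = 83.30° ✗; |MC| = 21.40 ✓.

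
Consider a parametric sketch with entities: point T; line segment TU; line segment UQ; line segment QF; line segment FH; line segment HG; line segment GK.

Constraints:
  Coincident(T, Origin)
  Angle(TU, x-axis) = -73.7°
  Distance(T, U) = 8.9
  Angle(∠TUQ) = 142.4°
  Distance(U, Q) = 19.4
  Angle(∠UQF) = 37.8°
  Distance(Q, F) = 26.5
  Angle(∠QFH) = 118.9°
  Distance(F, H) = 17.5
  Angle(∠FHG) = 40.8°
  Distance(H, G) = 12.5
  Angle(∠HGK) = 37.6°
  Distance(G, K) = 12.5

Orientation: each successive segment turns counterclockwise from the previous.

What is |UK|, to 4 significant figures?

20.37

T is at the origin; TU runs at -73.7° with length 8.9, so U = (2.498, -8.542). ∠TUQ = 142.4° gives UQ at -36.10° from the x-axis; with |UQ| = 19.4, Q = (18.17, -19.97). ∠UQF = 37.8° gives QF at 106.1° from the x-axis; with |QF| = 26.5, F = (10.82, 5.488). ∠QFH = 118.9° gives FH at 167.2° from the x-axis; with |FH| = 17.5, H = (-6.241, 9.365). ∠FHG = 40.8° gives HG at -53.60° from the x-axis; with |HG| = 12.5, G = (1.177, -0.6961). ∠HGK = 37.6° gives GK at 88.80° from the x-axis; with |GK| = 12.5, K = (1.439, 11.80). Then |UK| = |K − U| = 20.37.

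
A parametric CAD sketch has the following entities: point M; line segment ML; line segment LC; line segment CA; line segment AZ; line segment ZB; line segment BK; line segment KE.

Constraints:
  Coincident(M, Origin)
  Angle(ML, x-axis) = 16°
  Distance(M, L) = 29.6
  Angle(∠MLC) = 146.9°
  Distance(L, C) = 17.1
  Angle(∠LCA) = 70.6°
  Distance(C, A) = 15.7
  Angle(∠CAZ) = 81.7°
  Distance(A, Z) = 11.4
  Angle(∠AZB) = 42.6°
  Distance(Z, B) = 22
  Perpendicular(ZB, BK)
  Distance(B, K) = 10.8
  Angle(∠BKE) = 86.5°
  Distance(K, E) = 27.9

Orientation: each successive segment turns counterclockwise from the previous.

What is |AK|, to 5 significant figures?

13.953

M is at the origin; ML runs at 16.0° with length 29.6, so L = (28.453, 8.1589). ∠MLC = 146.9° gives LC at 49.100° from the x-axis; with |LC| = 17.1, C = (39.649, 21.084). ∠LCA = 70.6° gives CA at 158.50° from the x-axis; with |CA| = 15.7, A = (25.042, 26.838). ∠CAZ = 81.7° gives AZ at -103.20° from the x-axis; with |AZ| = 11.4, Z = (22.439, 15.739). ∠AZB = 42.6° gives ZB at 34.200° from the x-axis; with |ZB| = 22.0, B = (40.634, 28.105). ZB is perpendicular to BK, so BK runs at 124.20°; with |BK| = 10.8, K = (34.564, 37.038). Then |AK| = |K − A| = 13.953.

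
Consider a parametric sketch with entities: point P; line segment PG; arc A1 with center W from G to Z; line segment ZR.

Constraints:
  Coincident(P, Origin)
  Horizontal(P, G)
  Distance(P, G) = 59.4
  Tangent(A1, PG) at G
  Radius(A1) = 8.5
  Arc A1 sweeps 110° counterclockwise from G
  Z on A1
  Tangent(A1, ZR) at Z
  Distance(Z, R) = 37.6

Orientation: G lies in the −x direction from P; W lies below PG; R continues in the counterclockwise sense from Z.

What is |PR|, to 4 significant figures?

71.82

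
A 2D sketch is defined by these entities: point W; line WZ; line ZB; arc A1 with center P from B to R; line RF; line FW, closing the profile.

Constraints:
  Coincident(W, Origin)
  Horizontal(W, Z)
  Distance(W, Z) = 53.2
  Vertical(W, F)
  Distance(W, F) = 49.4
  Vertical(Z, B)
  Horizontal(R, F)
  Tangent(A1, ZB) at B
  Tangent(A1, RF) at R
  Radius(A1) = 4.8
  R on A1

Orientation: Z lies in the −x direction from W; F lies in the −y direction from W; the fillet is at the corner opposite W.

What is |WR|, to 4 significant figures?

69.16

W is at the origin; W and Z share the same y with |WZ| = 53.2 and Z on the −x side, so Z = (-53.20, 0.000). W and F share the same x with |WF| = 49.4 and F on the −y side, so F = (0.000, -49.40). The virtual corner opposite W is at (-53.20, -49.40). A1 meets ZB tangentially, so PB is at right angles to ZB and the tangent condition forces PR to be normal to RF, with radius 4.8, so the center P sits 4.8 in from both sides at P = (-48.40, -44.60). That places the tangent points at B = (-53.20, -44.60) on ZB and R = (-48.40, -49.40) on RF. Then |WR| = |R − W| = 69.16.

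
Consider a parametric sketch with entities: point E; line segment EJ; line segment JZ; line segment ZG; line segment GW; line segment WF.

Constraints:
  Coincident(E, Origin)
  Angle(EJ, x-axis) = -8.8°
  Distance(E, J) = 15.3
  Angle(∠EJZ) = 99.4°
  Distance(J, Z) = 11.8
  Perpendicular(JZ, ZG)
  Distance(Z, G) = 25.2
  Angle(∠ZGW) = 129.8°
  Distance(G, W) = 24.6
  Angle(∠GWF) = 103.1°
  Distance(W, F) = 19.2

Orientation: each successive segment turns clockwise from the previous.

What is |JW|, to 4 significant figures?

41.56

E is at the origin; EJ runs at -8.8° with length 15.3, so J = (15.12, -2.341). ∠EJZ = 99.4° gives JZ at -89.40° from the x-axis; with |JZ| = 11.8, Z = (15.24, -14.14). JZ is perpendicular to ZG, so ZG runs at -179.4°; with |ZG| = 25.2, G = (-9.955, -14.40). ∠ZGW = 129.8° gives GW at 130.4° from the x-axis; with |GW| = 24.6, W = (-25.90, 4.330). Then |JW| = |W − J| = 41.56.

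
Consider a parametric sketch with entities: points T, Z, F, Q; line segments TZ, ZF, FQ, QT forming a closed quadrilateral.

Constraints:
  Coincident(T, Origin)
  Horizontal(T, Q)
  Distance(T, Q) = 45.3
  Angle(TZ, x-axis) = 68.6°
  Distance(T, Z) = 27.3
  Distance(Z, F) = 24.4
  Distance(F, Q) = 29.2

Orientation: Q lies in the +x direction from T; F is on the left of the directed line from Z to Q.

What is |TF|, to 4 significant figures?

43.69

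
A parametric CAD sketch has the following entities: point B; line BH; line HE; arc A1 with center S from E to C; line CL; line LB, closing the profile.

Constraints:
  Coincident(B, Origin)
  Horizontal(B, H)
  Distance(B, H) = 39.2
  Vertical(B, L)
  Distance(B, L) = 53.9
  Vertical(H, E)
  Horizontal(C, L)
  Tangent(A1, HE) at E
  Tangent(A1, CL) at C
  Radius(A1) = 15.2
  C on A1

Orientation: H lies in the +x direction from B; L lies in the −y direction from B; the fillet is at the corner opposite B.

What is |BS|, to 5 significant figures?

45.538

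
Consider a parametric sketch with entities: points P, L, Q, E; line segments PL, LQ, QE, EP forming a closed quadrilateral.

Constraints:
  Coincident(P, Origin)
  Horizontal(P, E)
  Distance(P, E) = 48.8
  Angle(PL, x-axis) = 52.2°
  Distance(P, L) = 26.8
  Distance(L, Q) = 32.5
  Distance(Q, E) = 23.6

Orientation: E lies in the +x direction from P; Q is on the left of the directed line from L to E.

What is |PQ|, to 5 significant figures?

54.239

Checks: |LQ| = 32.50 ✓; |QE| = 23.60 ✓.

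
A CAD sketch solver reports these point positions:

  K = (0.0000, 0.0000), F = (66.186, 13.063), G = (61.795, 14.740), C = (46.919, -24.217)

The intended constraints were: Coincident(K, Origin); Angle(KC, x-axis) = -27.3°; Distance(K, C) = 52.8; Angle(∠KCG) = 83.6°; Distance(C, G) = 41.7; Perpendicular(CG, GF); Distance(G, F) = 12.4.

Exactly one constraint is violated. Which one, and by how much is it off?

Distance(G, F) = 12.4 — off by 7.70.

K = (0.00, 0.00) ✓; KC at -27.30° ✓; |KC| = 52.80 ✓; ∠KCG = 83.60° ✓; |CG| = 41.70 ✓; ∠(CG, GF) = 90.00° ✓; |GF| = 4.700 ✗.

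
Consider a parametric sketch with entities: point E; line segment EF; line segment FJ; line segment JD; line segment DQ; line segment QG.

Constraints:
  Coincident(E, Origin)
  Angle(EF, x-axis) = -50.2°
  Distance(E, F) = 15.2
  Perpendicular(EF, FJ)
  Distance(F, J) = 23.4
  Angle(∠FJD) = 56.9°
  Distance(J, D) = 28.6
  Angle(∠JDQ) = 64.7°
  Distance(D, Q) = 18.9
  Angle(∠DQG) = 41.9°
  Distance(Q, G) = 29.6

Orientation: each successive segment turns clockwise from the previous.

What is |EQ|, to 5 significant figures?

7.6395

∠FJD = 56.9° gives JD at 96.700° from the x-axis; with |JD| = 28.6, D = (-11.585, 1.7482). ∠JDQ = 64.7° gives DQ at -18.600° from the x-axis; with |DQ| = 18.9, Q = (6.3279, -4.2801). Then |EQ| = |Q − E| = 7.6395.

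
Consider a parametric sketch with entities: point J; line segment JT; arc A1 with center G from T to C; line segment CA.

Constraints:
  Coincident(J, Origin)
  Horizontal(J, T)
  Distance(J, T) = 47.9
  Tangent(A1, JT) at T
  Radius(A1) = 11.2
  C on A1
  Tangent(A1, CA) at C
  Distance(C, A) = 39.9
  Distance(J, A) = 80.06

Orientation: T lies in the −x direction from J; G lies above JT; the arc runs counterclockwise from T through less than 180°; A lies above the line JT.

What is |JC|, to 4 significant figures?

42.78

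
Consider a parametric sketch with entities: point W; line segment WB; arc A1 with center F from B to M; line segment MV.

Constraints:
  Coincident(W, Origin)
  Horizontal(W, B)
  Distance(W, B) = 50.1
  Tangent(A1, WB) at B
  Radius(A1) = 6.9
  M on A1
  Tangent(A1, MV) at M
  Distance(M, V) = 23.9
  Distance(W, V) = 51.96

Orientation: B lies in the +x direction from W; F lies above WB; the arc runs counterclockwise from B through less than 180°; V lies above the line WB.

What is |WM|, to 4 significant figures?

56.81

W is at the origin; WB is horizontal with |WB| = 50.1 and B on the +x side, so B = (50.10, 0.000). A1 meets WB tangentially, so FB is at right angles to WB, so F = B + (0, 6.9) = (50.10, 6.900). Since FM ⟂ MV (tangency), |FV| = √(6.9² + 23.9²) = 24.88 regardless of where M sits on A1. So V lies on both circle(W, 51.96) and circle(F, 24.88); the above-WB intersection is V = (42.10, 30.45). M is the foot of the tangent from V: M = (55.76, 10.84).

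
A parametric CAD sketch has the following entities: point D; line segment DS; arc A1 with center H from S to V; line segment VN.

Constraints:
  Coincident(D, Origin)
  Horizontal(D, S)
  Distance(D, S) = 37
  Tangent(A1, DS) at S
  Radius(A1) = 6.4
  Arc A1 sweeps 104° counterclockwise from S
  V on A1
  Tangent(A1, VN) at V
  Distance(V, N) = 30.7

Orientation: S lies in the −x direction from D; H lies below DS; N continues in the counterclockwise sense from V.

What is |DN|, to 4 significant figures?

52.00

D is at the origin; D and S share the same y with |DS| = 37.0 and S on the −x side, so S = (-37.00, 0.000). The tangent condition forces HS to be normal to DS, so H = S + (0, -6.4) = (-37.00, -6.400). On A1, S sits at bearing 90° from H; a 104° counterclockwise sweep puts V at bearing 194°, so V = H + 6.4·(cos 194°, sin 194°) = (-43.21, -7.948). The tangent condition forces HV to be normal to VN, so VN runs along (−sin 194°, cos 194°); with |VN| = 30.7, N = (-35.78, -37.74). Then |DN| = |N − D| = 52.00.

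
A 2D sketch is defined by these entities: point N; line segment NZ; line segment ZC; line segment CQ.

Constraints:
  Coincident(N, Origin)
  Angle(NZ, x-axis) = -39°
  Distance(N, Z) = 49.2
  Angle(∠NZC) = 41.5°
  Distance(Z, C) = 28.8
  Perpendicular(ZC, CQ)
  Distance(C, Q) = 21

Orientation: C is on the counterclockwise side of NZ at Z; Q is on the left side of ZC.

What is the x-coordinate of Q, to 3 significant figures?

12.8

∠NZC = 41.5°, so ZC runs at -39.0° + (180° − 41.5°) = 99.5° from the x-axis; with |ZC| = 28.8, C = Z + 28.8·(cos 99.5°, sin 99.5°) = (33.5, -2.56). ZC ⟂ CQ; with |CQ| = 21.0 on the left of ZC, Q = C + 21.0·(-0.986, -0.165) = (12.8, -6.02). So Q.x = 12.8.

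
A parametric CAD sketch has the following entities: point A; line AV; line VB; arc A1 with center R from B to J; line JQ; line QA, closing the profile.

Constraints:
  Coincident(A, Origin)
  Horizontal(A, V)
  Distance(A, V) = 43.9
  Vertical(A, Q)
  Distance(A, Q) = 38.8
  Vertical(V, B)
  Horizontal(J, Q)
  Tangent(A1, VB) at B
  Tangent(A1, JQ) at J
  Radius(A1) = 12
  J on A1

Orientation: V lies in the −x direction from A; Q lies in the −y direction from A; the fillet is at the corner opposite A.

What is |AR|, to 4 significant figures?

41.66

AQ is vertical with |AQ| = 38.8 and Q on the −y side, so Q = (0.000, -38.80). The virtual corner opposite A is at (-43.90, -38.80). A1 meets VB tangentially, so RB is at right angles to VB and the tangent condition forces RJ to be normal to JQ, with radius 12.0, so the center R sits 12.0 in from both sides at R = (-31.90, -26.80). Then |AR| = |R − A| = 41.66.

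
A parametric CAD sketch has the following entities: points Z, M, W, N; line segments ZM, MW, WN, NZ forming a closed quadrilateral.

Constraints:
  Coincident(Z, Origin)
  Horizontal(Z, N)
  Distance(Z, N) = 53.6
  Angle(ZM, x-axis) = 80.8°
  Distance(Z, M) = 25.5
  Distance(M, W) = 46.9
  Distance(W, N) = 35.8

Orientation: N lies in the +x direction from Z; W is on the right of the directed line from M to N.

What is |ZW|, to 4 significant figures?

28.84

Z is at the origin; Z and N share the same y with |ZN| = 53.6 and N in +x, so N = (53.6, 0). ZM runs at 80.8° with |ZM| = 25.5, so M = (4.077, 25.17). W is determined by |MW| = 46.9 and |WN| = 35.8 together: it lies at the intersection of circle(M, 46.9) and circle(N, 35.8). With |MN| = 55.55, the foot of the radical line on MN is 36.04 from M and the perpendicular offset is √(46.9² − 36.04²) = 30.01. Taking the right-of-MN solution: W = (22.60, -17.91).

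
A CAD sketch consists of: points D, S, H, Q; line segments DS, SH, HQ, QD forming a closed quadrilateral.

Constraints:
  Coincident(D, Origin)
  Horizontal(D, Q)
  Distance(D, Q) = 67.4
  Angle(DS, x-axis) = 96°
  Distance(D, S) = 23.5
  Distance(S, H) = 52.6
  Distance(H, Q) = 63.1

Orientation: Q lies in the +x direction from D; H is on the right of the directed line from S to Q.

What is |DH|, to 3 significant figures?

29.6

D is at the origin; DQ is horizontal with |DQ| = 67.4 and Q in +x, so Q = (67.4, 0). DS runs at 96.0° with |DS| = 23.5, so S = (-2.46, 23.4). H is determined by |SH| = 52.6 and |HQ| = 63.1 together: it lies at the intersection of circle(S, 52.6) and circle(Q, 63.1). With |SQ| = 73.7, the foot of the radical line on SQ is 28.6 from S and the perpendicular offset is √(52.6² − 28.6²) = 44.2. Taking the right-of-SQ solution: H = (10.6, -27.6).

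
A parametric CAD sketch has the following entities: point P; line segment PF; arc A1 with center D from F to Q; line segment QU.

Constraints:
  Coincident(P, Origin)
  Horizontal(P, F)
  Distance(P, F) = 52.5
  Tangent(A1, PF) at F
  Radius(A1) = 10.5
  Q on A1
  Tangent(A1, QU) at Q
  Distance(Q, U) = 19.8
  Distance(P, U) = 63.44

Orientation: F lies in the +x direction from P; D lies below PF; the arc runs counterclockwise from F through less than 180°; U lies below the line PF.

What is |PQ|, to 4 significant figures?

46.53

P is at the origin; PF is horizontal with |PF| = 52.5 and F on the +x side, so F = (52.50, 0.000). A1 meets PF tangentially, so DF is at right angles to PF, so D = F + (0, -10.5) = (52.50, -10.50). Since DQ ⟂ QU (tangency), |DU| = √(10.5² + 19.8²) = 22.41 regardless of where Q sits on A1. So U lies on both circle(P, 63.44) and circle(D, 22.41); the below-PF intersection is U = (54.28, -32.84). Q is the foot of the tangent from U: Q = (43.64, -16.14).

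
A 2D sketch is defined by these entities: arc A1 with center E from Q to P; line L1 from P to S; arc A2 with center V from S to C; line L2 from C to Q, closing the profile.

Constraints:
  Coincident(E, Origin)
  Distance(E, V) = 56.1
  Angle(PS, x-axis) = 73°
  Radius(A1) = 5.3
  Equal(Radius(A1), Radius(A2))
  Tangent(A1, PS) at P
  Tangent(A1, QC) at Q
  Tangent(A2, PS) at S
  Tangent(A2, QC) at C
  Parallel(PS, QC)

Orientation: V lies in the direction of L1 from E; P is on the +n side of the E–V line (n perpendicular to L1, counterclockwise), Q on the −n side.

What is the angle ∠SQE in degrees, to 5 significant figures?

79.300°

Tangency of A1 to both parallel lines with radius 5.3 puts P and Q at E ± 5.3·n: P = (-5.0684, 1.5496), Q = (5.0684, -1.5496). Equal radii place S and C the same way about V: S = V + 5.3·n = (11.334, 55.198), C = V − 5.3·n = (21.470, 52.099). Then cos ∠SQE = QS·QE / (|QS||QE|), giving 79.300°.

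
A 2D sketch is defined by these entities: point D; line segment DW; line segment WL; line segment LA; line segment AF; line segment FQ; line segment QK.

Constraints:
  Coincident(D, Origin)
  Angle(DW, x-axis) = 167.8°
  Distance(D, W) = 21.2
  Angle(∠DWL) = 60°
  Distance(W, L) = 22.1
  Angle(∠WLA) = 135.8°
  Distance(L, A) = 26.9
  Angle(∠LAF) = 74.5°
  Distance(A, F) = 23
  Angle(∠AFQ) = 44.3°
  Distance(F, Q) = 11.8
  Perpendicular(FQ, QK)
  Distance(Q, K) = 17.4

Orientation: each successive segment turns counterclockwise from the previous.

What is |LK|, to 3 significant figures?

30.5

∠AFQ = 44.3° gives FQ at -147° from the x-axis; with |FQ| = 11.8, Q = (4.89, -13.2). The perpendicularity gives QK at right angles to FQ, so QK runs at -56.8°; with |QK| = 17.4, K = (14.4, -27.8). Then |LK| = |K − L| = 30.5.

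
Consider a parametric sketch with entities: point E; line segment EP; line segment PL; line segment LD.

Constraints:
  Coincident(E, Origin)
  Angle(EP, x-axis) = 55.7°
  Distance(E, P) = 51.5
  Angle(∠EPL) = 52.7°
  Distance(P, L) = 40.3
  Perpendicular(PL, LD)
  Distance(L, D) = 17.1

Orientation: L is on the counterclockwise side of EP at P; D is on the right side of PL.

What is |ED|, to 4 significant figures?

58.77

E is at the origin; EP runs at 55.7° with length 51.5, so P = 51.5·(cos 55.7°, sin 55.7°) = (29.02, 42.54). ∠EPL = 52.7°, so PL runs at 55.7° + (180° − 52.7°) = 183.0° from the x-axis; with |PL| = 40.3, L = P + 40.3·(cos 183.0°, sin 183.0°) = (-11.22, 40.43). The perpendicularity gives LD at right angles to PL; with |LD| = 17.1 on the right of PL, D = L + 17.1·(-0.05234, 0.9986) = (-12.12, 57.51). Then |ED| = |D − E| = 58.77.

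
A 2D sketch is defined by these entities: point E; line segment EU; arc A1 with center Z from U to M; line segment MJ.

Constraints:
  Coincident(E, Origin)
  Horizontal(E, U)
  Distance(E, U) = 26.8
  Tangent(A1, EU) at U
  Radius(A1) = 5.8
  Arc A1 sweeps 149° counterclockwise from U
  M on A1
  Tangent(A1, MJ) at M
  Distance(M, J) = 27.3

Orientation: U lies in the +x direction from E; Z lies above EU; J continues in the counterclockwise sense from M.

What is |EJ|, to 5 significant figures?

25.640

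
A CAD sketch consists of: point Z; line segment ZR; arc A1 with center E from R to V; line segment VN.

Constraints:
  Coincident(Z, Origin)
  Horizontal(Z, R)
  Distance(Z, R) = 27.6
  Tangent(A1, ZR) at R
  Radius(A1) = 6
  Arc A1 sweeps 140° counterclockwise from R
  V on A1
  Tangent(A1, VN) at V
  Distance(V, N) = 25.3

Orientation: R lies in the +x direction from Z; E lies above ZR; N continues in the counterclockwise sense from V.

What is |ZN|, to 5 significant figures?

29.449

Z is at the origin; ZR is horizontal with |ZR| = 27.6 and R on the +x side, so R = (27.600, 0.0000). A1 meets ZR tangentially, so ER is at right angles to ZR, so E = R + (0, 6) = (27.600, 6.0000). On A1, R sits at bearing -90° from E; a 140° counterclockwise sweep puts V at bearing 50°, so V = E + 6.0·(cos 50°, sin 50°) = (31.457, 10.596). A1 meets VN tangentially, so EV is at right angles to VN, so VN runs along (−sin 50°, cos 50°); with |VN| = 25.3, N = (12.076, 26.859). Then |ZN| = |N − Z| = 29.449.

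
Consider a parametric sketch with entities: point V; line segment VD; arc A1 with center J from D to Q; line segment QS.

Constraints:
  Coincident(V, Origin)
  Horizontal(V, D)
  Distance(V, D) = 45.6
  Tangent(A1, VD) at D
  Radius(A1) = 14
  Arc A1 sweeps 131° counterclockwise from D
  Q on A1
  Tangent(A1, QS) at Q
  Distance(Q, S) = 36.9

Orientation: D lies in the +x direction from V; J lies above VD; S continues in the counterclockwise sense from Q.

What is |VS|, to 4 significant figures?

60.21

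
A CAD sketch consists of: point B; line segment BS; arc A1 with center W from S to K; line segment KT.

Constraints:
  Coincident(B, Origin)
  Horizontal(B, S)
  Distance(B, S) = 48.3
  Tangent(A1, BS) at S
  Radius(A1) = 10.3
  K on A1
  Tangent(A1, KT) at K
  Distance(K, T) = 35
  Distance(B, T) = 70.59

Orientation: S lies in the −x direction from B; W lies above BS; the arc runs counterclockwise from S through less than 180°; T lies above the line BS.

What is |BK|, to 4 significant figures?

41.51

B is at the origin; BS is horizontal with |BS| = 48.3 and S on the −x side, so S = (-48.30, 0.000). The tangent condition forces WS to be normal to BS, so W = S + (0, 10.3) = (-48.30, 10.30). Since WK ⟂ KT (tangency), |WT| = √(10.3² + 35.0²) = 36.48 regardless of where K sits on A1. So T lies on both circle(B, 70.59) and circle(W, 36.48); the above-BS intersection is T = (-53.14, 46.46). K is the foot of the tangent from T: K = (-38.89, 14.49).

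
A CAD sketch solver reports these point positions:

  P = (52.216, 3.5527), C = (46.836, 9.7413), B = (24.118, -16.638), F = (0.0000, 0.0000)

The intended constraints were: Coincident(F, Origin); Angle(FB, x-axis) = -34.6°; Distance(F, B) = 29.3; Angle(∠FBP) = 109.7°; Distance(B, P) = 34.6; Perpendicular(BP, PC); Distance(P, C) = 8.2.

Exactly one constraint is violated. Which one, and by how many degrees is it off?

Perpendicular(BP, PC) — off by 5.30°.

F = (0.00, 0.00) ✓; FB at -34.60° ✓; |FB| = 29.30 ✓; ∠FBP = 109.7° ✓; |BP| = 34.60 ✓; ∠(BP, PC) = 95.30° ✗; |PC| = 8.200 ✓.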